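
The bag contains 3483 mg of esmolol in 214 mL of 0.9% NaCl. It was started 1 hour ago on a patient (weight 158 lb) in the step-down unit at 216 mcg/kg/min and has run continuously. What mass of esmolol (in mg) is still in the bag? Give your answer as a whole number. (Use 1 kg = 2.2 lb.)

Weight = 158 lb ÷ 2.2 lb/kg = 71.81818 kg
Dose = 216 mcg/kg/min × 71.81818 kg = 15512.73 mcg/min
15512.73 mcg/min × 60 min/hr = 930763.6 mcg/hr
Concentration = 3483 mg ÷ 214 mL = 16.2757 mg/mL = 16275.7 mcg/mL
Rate = 930763.6 mcg/hr ÷ 16275.7 mcg/mL = 57.18732 mL/hr
Volume infused = 57.18732 mL/hr × 1 hr = 57.18732 mL
Volume remaining = 214 − 57.18732 = 156.8127 mL
Drug remaining = 156.8127 mL × 16275.7 mcg/mL = 2552236 mcg = 2552.236 mg

2552 mg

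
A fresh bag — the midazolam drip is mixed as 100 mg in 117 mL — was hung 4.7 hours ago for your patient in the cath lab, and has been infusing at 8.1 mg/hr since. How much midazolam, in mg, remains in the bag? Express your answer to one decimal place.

Concentration = 100 mg ÷ 117 mL = 0.8547009 mg/mL
Rate = 8.1 mg/hr ÷ 0.8547009 mg/mL = 9.477 mL/hr
Volume infused = 9.477 mL/hr × 4.7 hr = 44.5419 mL
Volume remaining = 117 − 44.5419 = 72.4581 mL
Drug remaining = 72.4581 mL × 0.8547009 mg/mL = 61.93 mg

61.9 mg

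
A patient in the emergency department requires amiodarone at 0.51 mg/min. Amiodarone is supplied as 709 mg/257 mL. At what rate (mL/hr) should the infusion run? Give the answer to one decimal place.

0.51 mg/min × 60 min/hr = 30.6 mg/hr
Concentration = 709 mg ÷ 257 mL = 2.758755 mg/mL
Rate = 30.6 mg/hr ÷ 2.758755 mg/mL = 11.09196 mL/hr

11.1 mL/hr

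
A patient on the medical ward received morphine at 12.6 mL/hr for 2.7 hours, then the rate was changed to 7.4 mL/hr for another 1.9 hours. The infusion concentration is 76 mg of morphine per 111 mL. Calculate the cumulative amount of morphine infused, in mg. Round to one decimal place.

32.9 mg

Concentration = 76 mg ÷ 111 mL = 0.6846847 mg/mL
Stage 1: 12.6 mL/hr × 2.7 hr = 34.02 mL → 34.02 mL × 0.6846847 mg/mL = 23.29297 mg
Stage 2: 7.4 mL/hr × 1.9 hr = 14.06 mL → 14.06 mL × 0.6846847 mg/mL = 9.626667 mg
Total = 23.29297 + 9.626667 = 32.91964 mg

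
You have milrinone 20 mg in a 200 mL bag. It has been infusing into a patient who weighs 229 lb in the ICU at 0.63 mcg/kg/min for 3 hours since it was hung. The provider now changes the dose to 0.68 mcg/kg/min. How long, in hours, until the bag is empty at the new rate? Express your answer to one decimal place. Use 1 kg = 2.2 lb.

Initial rate:
Weight = 229 lb ÷ 2.2 lb/kg = 104.0909 kg
Dose = 0.63 mcg/kg/min × 104.0909 kg = 65.57727 mcg/min
65.57727 mcg/min × 60 min/hr = 3934.636 mcg/hr
Concentration = 20 mg ÷ 200 mL = 0.1 mg/mL = 100 mcg/mL
Rate = 3934.636 mcg/hr ÷ 100 mcg/mL = 39.34636 mL/hr
Volume infused so far = 39.34636 mL/hr × 3 hr = 118.0391 mL
Volume remaining = 200 − 118.0391 = 81.96091 mL
New rate:
Dose = 0.68 mcg/kg/min × 104.0909 kg = 70.78182 mcg/min
70.78182 mcg/min × 60 min/hr = 4246.909 mcg/hr
Rate = 4246.909 mcg/hr ÷ 100 mcg/mL = 42.46909 mL/hr
Time remaining = 81.96091 mL ÷ 42.46909 mL/hr = 1.929896 hr

1.9 hours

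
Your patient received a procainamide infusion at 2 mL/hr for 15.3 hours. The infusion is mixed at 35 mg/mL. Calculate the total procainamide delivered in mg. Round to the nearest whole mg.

Drug rate = 2 mL/hr × 35 mg/mL = 70 mg/hr
Total = 70 mg/hr × 15.3 hr = 1071 mg

1071 mg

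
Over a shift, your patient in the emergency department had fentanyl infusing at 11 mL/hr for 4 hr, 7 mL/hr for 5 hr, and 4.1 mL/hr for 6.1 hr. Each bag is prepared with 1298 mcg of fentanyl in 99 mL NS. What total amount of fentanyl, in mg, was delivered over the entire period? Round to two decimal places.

1.36 mg

Concentration = 1298 mcg ÷ 99 mL = 13.11111 mcg/mL
Stage 1: 11 mL/hr × 4 hr = 44 mL → 44 mL × 13.11111 mcg/mL = 576.8889 mcg
Stage 2: 7 mL/hr × 5 hr = 35 mL → 35 mL × 13.11111 mcg/mL = 458.8889 mcg
Stage 3: 4.1 mL/hr × 6.1 hr = 25.01 mL → 25.01 mL × 13.11111 mcg/mL = 327.9089 mcg
Total = 576.8889 + 458.8889 + 327.9089 = 1363.687 mcg = 1.363687 mg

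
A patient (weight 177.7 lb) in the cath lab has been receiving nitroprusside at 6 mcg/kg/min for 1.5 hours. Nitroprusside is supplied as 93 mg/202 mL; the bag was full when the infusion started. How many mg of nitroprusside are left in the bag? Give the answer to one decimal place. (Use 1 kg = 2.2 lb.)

Weight = 177.7 lb ÷ 2.2 lb/kg = 80.77273 kg
Dose = 6 mcg/kg/min × 80.77273 kg = 484.6364 mcg/min
484.6364 mcg/min × 60 min/hr = 29078.18 mcg/hr
Concentration = 93 mg ÷ 202 mL = 0.460396 mg/mL = 460.396 mcg/mL
Rate = 29078.18 mcg/hr ÷ 460.396 mcg/mL = 63.15906 mL/hr
Volume infused = 63.15906 mL/hr × 1.5 hr = 94.73859 mL
Volume remaining = 202 − 94.73859 = 107.2614 mL
Drug remaining = 107.2614 mL × 460.396 mcg/mL = 49382.73 mcg = 49.38273 mg

49.4 mg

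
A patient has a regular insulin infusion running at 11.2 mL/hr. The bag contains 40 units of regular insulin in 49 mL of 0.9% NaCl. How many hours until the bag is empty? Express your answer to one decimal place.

Duration = 49 mL ÷ 11.2 mL/hr = 4.375 hr

4.4 hours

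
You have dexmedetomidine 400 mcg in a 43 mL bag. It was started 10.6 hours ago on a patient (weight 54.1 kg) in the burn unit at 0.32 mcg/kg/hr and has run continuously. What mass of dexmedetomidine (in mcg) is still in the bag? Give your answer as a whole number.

216 mcg

Dose = 0.32 mcg/kg/hr × 54.1 kg = 17.312 mcg/hr
Concentration = 400 mcg ÷ 43 mL = 9.302326 mcg/mL
Rate = 17.312 mcg/hr ÷ 9.302326 mcg/mL = 1.86104 mL/hr
Volume infused = 1.86104 mL/hr × 10.6 hr = 19.72702 mL
Volume remaining = 43 − 19.72702 = 23.27298 mL
Drug remaining = 23.27298 mL × 9.302326 mcg/mL = 216.4928 mcg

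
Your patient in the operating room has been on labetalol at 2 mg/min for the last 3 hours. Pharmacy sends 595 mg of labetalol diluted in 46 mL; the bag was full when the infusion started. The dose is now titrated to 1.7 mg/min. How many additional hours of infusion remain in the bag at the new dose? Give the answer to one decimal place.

Initial rate:
2 mg/min × 60 min/hr = 120 mg/hr
Concentration = 595 mg ÷ 46 mL = 12.93478 mg/mL
Rate = 120 mg/hr ÷ 12.93478 mg/mL = 9.277311 mL/hr
Volume infused so far = 9.277311 mL/hr × 3 hr = 27.83193 mL
Volume remaining = 46 − 27.83193 = 18.16807 mL
New rate:
1.7 mg/min × 60 min/hr = 102 mg/hr
Rate = 102 mg/hr ÷ 12.93478 mg/mL = 7.885714 mL/hr
Time remaining = 18.16807 mL ÷ 7.885714 mL/hr = 2.303922 hr

2.3 hours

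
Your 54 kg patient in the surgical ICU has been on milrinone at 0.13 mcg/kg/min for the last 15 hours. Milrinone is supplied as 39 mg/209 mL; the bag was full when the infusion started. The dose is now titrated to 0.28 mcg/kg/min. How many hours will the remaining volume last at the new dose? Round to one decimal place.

Initial rate:
Dose = 0.13 mcg/kg/min × 54 kg = 7.02 mcg/min
7.02 mcg/min × 60 min/hr = 421.2 mcg/hr
Concentration = 39 mg ÷ 209 mL = 0.1866029 mg/mL = 186.6029 mcg/mL
Rate = 421.2 mcg/hr ÷ 186.6029 mcg/mL = 2.2572 mL/hr
Volume infused so far = 2.2572 mL/hr × 15 hr = 33.858 mL
Volume remaining = 209 − 33.858 = 175.142 mL
New rate:
Dose = 0.28 mcg/kg/min × 54 kg = 15.12 mcg/min
15.12 mcg/min × 60 min/hr = 907.2 mcg/hr
Rate = 907.2 mcg/hr ÷ 186.6029 mcg/mL = 4.861662 mL/hr
Time remaining = 175.142 mL ÷ 4.861662 mL/hr = 36.02513 hr

36.0 hours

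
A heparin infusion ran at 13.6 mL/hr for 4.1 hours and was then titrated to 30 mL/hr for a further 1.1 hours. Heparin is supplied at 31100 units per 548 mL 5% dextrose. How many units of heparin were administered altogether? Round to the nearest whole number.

Concentration = 31100 units ÷ 548 mL = 56.75182 units/mL
Stage 1: 13.6 mL/hr × 4.1 hr = 55.76 mL → 55.76 mL × 56.75182 units/mL = 3164.482 units
Stage 2: 30 mL/hr × 1.1 hr = 33 mL → 33 mL × 56.75182 units/mL = 1872.81 units
Total = 3164.482 + 1872.81 = 5037.292 units

5037 units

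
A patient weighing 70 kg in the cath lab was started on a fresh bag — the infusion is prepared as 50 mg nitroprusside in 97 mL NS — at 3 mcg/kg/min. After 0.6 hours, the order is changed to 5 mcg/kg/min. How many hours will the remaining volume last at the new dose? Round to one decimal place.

2.0 hours

Initial rate:
Dose = 3 mcg/kg/min × 70 kg = 210 mcg/min
210 mcg/min × 60 min/hr = 12600 mcg/hr
Concentration = 50 mg ÷ 97 mL = 0.5154639 mg/mL = 515.4639 mcg/mL
Rate = 12600 mcg/hr ÷ 515.4639 mcg/mL = 24.444 mL/hr
Volume infused so far = 24.444 mL/hr × 0.6 hr = 14.6664 mL
Volume remaining = 97 − 14.6664 = 82.3336 mL
New rate:
Dose = 5 mcg/kg/min × 70 kg = 350 mcg/min
350 mcg/min × 60 min/hr = 21000 mcg/hr
Rate = 21000 mcg/hr ÷ 515.4639 mcg/mL = 40.74 mL/hr
Time remaining = 82.3336 mL ÷ 40.74 mL/hr = 2.020952 hr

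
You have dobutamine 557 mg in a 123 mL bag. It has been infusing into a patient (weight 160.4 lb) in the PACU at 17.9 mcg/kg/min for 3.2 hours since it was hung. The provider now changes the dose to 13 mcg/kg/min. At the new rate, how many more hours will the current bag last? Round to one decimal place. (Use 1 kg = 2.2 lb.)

Initial rate:
Weight = 160.4 lb ÷ 2.2 lb/kg = 72.90909 kg
Dose = 17.9 mcg/kg/min × 72.90909 kg = 1305.073 mcg/min
1305.073 mcg/min × 60 min/hr = 78304.36 mcg/hr
Concentration = 557 mg ÷ 123 mL = 4.528455 mg/mL = 4528.455 mcg/mL
Rate = 78304.36 mcg/hr ÷ 4528.455 mcg/mL = 17.29163 mL/hr
Volume infused so far = 17.29163 mL/hr × 3.2 hr = 55.33321 mL
Volume remaining = 123 − 55.33321 = 67.66679 mL
New rate:
Dose = 13 mcg/kg/min × 72.90909 kg = 947.8182 mcg/min
947.8182 mcg/min × 60 min/hr = 56869.09 mcg/hr
Rate = 56869.09 mcg/hr ÷ 4528.455 mcg/mL = 12.55817 mL/hr
Time remaining = 67.66679 mL ÷ 12.55817 mL/hr = 5.38827 hr

5.4 hours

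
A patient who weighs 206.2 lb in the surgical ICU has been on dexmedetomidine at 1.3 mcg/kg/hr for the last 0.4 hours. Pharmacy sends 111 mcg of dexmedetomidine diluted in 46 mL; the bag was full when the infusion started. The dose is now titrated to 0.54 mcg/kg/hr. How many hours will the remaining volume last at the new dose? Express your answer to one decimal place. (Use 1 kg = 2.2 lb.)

1.2 hours

Initial rate:
Weight = 206.2 lb ÷ 2.2 lb/kg = 93.72727 kg
Dose = 1.3 mcg/kg/hr × 93.72727 kg = 121.8455 mcg/hr
Concentration = 111 mcg ÷ 46 mL = 2.413043 mcg/mL
Rate = 121.8455 mcg/hr ÷ 2.413043 mcg/mL = 50.49451 mL/hr
Volume infused so far = 50.49451 mL/hr × 0.4 hr = 20.19781 mL
Volume remaining = 46 − 20.19781 = 25.80219 mL
New rate:
Dose = 0.54 mcg/kg/hr × 93.72727 kg = 50.61273 mcg/hr
Rate = 50.61273 mcg/hr ÷ 2.413043 mcg/mL = 20.97464 mL/hr
Time remaining = 25.80219 mL ÷ 20.97464 mL/hr = 1.230161 hr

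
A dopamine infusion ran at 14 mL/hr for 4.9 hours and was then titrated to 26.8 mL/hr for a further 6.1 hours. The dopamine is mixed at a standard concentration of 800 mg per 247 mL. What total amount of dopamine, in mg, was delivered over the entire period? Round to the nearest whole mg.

752 mg

Concentration = 800 mg ÷ 247 mL = 3.238866 mg/mL
Stage 1: 14 mL/hr × 4.9 hr = 68.6 mL → 68.6 mL × 3.238866 mg/mL = 222.1862 mg
Stage 2: 26.8 mL/hr × 6.1 hr = 163.48 mL → 163.48 mL × 3.238866 mg/mL = 529.4899 mg
Total = 222.1862 + 529.4899 = 751.6761 mg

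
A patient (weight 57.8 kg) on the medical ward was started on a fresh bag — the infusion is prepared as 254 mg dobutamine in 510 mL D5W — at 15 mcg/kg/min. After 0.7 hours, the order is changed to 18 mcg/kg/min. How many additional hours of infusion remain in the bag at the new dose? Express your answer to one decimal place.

Initial rate:
Dose = 15 mcg/kg/min × 57.8 kg = 867 mcg/min
867 mcg/min × 60 min/hr = 52020 mcg/hr
Concentration = 254 mg ÷ 510 mL = 0.4980392 mg/mL = 498.0392 mcg/mL
Rate = 52020 mcg/hr ÷ 498.0392 mcg/mL = 104.4496 mL/hr
Volume infused so far = 104.4496 mL/hr × 0.7 hr = 73.11472 mL
Volume remaining = 510 − 73.11472 = 436.8853 mL
New rate:
Dose = 18 mcg/kg/min × 57.8 kg = 1040.4 mcg/min
1040.4 mcg/min × 60 min/hr = 62424 mcg/hr
Rate = 62424 mcg/hr ÷ 498.0392 mcg/mL = 125.3395 mL/hr
Time remaining = 436.8853 mL ÷ 125.3395 mL/hr = 3.485615 hr

3.5 hours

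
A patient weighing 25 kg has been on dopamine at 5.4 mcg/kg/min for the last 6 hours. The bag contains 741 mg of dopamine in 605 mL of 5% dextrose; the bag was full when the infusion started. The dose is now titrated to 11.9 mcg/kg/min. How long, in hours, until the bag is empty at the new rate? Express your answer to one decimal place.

38.8 hours

Initial rate:
Dose = 5.4 mcg/kg/min × 25 kg = 135 mcg/min
135 mcg/min × 60 min/hr = 8100 mcg/hr
Concentration = 741 mg ÷ 605 mL = 1.224793 mg/mL = 1224.793 mcg/mL
Rate = 8100 mcg/hr ÷ 1224.793 mcg/mL = 6.61336 mL/hr
Volume infused so far = 6.61336 mL/hr × 6 hr = 39.68016 mL
Volume remaining = 605 − 39.68016 = 565.3198 mL
New rate:
Dose = 11.9 mcg/kg/min × 25 kg = 297.5 mcg/min
297.5 mcg/min × 60 min/hr = 17850 mcg/hr
Rate = 17850 mcg/hr ÷ 1224.793 mcg/mL = 14.57389 mL/hr
Time remaining = 565.3198 mL ÷ 14.57389 mL/hr = 38.78992 hr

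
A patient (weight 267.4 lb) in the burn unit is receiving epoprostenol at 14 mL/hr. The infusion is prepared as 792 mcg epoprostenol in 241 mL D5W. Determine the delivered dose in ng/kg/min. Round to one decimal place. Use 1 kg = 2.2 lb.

6.3 ng/kg/min

Weight = 267.4 lb ÷ 2.2 lb/kg = 121.5455 kg
Concentration = 792 mcg ÷ 241 mL = 3.286307 mcg/mL = 3286.307 ng/mL
Drug rate = 14 mL/hr × 3286.307 ng/mL = 46008.3 ng/hr
46008.3 ng/hr ÷ 60 min/hr = 766.805 ng/min
766.805 ng/min ÷ 121.5455 kg = 6.308792 ng/kg/min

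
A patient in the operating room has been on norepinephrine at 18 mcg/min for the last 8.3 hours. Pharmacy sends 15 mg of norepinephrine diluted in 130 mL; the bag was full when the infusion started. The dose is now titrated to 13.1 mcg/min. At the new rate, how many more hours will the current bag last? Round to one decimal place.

Initial rate:
18 mcg/min × 60 min/hr = 1080 mcg/hr
Concentration = 15 mg ÷ 130 mL = 0.1153846 mg/mL = 115.3846 mcg/mL
Rate = 1080 mcg/hr ÷ 115.3846 mcg/mL = 9.36 mL/hr
Volume infused so far = 9.36 mL/hr × 8.3 hr = 77.688 mL
Volume remaining = 130 − 77.688 = 52.312 mL
New rate:
13.1 mcg/min × 60 min/hr = 786 mcg/hr
Rate = 786 mcg/hr ÷ 115.3846 mcg/mL = 6.812 mL/hr
Time remaining = 52.312 mL ÷ 6.812 mL/hr = 7.679389 hr

7.7 hours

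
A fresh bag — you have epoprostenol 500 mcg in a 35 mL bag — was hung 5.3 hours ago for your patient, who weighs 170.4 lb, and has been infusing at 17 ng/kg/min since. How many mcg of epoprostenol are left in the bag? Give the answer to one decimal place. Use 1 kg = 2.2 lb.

81.3 mcg

Weight = 170.4 lb ÷ 2.2 lb/kg = 77.45455 kg
Dose = 17 ng/kg/min × 77.45455 kg = 1316.727 ng/min
1316.727 ng/min × 60 min/hr = 79003.64 ng/hr
Concentration = 500 mcg ÷ 35 mL = 14.28571 mcg/mL = 14285.71 ng/mL
Rate = 79003.64 ng/hr ÷ 14285.71 ng/mL = 5.530255 mL/hr
Volume infused = 5.530255 mL/hr × 5.3 hr = 29.31035 mL
Volume remaining = 35 − 29.31035 = 5.689651 mL
Drug remaining = 5.689651 mL × 14285.71 ng/mL = 81280.73 ng = 81.28073 mcg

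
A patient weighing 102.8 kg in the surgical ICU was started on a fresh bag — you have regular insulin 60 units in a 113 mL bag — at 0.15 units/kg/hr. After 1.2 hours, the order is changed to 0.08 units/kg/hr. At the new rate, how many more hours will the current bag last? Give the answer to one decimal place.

5.0 hours

Initial rate:
Dose = 0.15 units/kg/hr × 102.8 kg = 15.42 units/hr
Concentration = 60 units ÷ 113 mL = 0.5309735 units/mL
Rate = 15.42 units/hr ÷ 0.5309735 units/mL = 29.041 mL/hr
Volume infused so far = 29.041 mL/hr × 1.2 hr = 34.8492 mL
Volume remaining = 113 − 34.8492 = 78.1508 mL
New rate:
Dose = 0.08 units/kg/hr × 102.8 kg = 8.224 units/hr
Rate = 8.224 units/hr ÷ 0.5309735 units/mL = 15.48853 mL/hr
Time remaining = 78.1508 mL ÷ 15.48853 mL/hr = 5.04572 hr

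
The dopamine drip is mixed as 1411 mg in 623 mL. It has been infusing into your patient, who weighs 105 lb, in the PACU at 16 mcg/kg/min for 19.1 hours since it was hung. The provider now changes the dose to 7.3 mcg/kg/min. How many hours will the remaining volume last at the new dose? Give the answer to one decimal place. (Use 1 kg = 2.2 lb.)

Initial rate:
Weight = 105 lb ÷ 2.2 lb/kg = 47.72727 kg
Dose = 16 mcg/kg/min × 47.72727 kg = 763.6364 mcg/min
763.6364 mcg/min × 60 min/hr = 45818.18 mcg/hr
Concentration = 1411 mg ÷ 623 mL = 2.264848 mg/mL = 2264.848 mcg/mL
Rate = 45818.18 mcg/hr ÷ 2264.848 mcg/mL = 20.23014 mL/hr
Volume infused so far = 20.23014 mL/hr × 19.1 hr = 386.3957 mL
Volume remaining = 623 − 386.3957 = 236.6043 mL
New rate:
Dose = 7.3 mcg/kg/min × 47.72727 kg = 348.4091 mcg/min
348.4091 mcg/min × 60 min/hr = 20904.55 mcg/hr
Rate = 20904.55 mcg/hr ÷ 2264.848 mcg/mL = 9.230001 mL/hr
Time remaining = 236.6043 mL ÷ 9.230001 mL/hr = 25.63427 hr

25.6 hours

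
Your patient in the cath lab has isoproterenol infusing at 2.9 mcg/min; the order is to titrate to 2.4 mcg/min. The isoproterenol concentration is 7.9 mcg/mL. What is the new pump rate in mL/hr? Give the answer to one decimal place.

2.4 mcg/min × 60 min/hr = 144 mcg/hr
Rate = 144 mcg/hr ÷ 7.9 mcg/mL = 18.22785 mL/hr

18.2 mL/hr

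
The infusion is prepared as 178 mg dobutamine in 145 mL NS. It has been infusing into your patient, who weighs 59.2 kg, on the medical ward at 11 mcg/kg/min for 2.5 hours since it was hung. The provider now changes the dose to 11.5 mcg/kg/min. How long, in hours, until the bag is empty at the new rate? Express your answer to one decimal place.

2.0 hours

Initial rate:
Dose = 11 mcg/kg/min × 59.2 kg = 651.2 mcg/min
651.2 mcg/min × 60 min/hr = 39072 mcg/hr
Concentration = 178 mg ÷ 145 mL = 1.227586 mg/mL = 1227.586 mcg/mL
Rate = 39072 mcg/hr ÷ 1227.586 mcg/mL = 31.82831 mL/hr
Volume infused so far = 31.82831 mL/hr × 2.5 hr = 79.57079 mL
Volume remaining = 145 − 79.57079 = 65.42921 mL
New rate:
Dose = 11.5 mcg/kg/min × 59.2 kg = 680.8 mcg/min
680.8 mcg/min × 60 min/hr = 40848 mcg/hr
Rate = 40848 mcg/hr ÷ 1227.586 mcg/mL = 33.27506 mL/hr
Time remaining = 65.42921 mL ÷ 33.27506 mL/hr = 1.966314 hr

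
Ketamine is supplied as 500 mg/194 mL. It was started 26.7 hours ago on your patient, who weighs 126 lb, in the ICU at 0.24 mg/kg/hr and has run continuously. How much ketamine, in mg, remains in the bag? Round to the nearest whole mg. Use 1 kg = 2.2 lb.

Weight = 126 lb ÷ 2.2 lb/kg = 57.27273 kg
Dose = 0.24 mg/kg/hr × 57.27273 kg = 13.74545 mg/hr
Concentration = 500 mg ÷ 194 mL = 2.57732 mg/mL
Rate = 13.74545 mg/hr ÷ 2.57732 mg/mL = 5.333236 mL/hr
Volume infused = 5.333236 mL/hr × 26.7 hr = 142.3974 mL
Volume remaining = 194 − 142.3974 = 51.60259 mL
Drug remaining = 51.60259 mL × 2.57732 mg/mL = 132.9964 mg

133 mg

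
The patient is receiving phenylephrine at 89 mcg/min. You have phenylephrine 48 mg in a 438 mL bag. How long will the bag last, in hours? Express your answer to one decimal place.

89 mcg/min × 60 min/hr = 5340 mcg/hr
Concentration = 48 mg ÷ 438 mL = 0.109589 mg/mL = 109.589 mcg/mL
Rate = 5340 mcg/hr ÷ 109.589 mcg/mL = 48.7275 mL/hr
Duration = 438 mL ÷ 48.7275 mL/hr = 8.988764 hr

9.0 hours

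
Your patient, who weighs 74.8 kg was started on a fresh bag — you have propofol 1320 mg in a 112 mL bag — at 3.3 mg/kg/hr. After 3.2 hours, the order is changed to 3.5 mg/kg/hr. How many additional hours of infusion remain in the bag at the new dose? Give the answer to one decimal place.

2.0 hours

Initial rate:
Dose = 3.3 mg/kg/hr × 74.8 kg = 246.84 mg/hr
Concentration = 1320 mg ÷ 112 mL = 11.78571 mg/mL
Rate = 246.84 mg/hr ÷ 11.78571 mg/mL = 20.944 mL/hr
Volume infused so far = 20.944 mL/hr × 3.2 hr = 67.0208 mL
Volume remaining = 112 − 67.0208 = 44.9792 mL
New rate:
Dose = 3.5 mg/kg/hr × 74.8 kg = 261.8 mg/hr
Rate = 261.8 mg/hr ÷ 11.78571 mg/mL = 22.21333 mL/hr
Time remaining = 44.9792 mL ÷ 22.21333 mL/hr = 2.024874 hr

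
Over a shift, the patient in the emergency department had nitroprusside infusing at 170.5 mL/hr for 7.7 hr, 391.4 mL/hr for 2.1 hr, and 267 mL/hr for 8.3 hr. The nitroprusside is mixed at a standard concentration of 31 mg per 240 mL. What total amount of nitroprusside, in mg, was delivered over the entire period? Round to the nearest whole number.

Concentration = 31 mg ÷ 240 mL = 0.1291667 mg/mL
Stage 1: 170.5 mL/hr × 7.7 hr = 1312.85 mL → 1312.85 mL × 0.1291667 mg/mL = 169.5765 mg
Stage 2: 391.4 mL/hr × 2.1 hr = 821.94 mL → 821.94 mL × 0.1291667 mg/mL = 106.1673 mg
Stage 3: 267 mL/hr × 8.3 hr = 2216.1 mL → 2216.1 mL × 0.1291667 mg/mL = 286.2463 mg
Total = 169.5765 + 106.1673 + 286.2463 = 561.99 mg

562 mg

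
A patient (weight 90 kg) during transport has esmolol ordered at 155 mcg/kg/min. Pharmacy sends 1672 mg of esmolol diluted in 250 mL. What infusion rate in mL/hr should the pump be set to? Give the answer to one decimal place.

125.1 mL/hr

Dose = 155 mcg/kg/min × 90 kg = 13950 mcg/min
13950 mcg/min × 60 min/hr = 837000 mcg/hr
Concentration = 1672 mg ÷ 250 mL = 6.688 mg/mL = 6688 mcg/mL
Rate = 837000 mcg/hr ÷ 6688 mcg/mL = 125.1495 mL/hr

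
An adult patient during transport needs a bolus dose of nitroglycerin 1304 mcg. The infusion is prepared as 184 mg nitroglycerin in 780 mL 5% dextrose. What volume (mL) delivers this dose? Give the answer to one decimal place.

5.5 mL

Concentration = 184 mg ÷ 780 mL = 0.2358974 mg/mL = 235.8974 mcg/mL
Volume = 1304 mcg ÷ 235.8974 mcg/mL = 5.527826 mL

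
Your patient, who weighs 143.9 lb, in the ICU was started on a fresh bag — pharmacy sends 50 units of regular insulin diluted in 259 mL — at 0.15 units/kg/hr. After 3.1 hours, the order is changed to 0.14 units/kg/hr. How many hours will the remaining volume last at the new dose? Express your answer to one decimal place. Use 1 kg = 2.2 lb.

2.1 hours

Initial rate:
Weight = 143.9 lb ÷ 2.2 lb/kg = 65.40909 kg
Dose = 0.15 units/kg/hr × 65.40909 kg = 9.811364 units/hr
Concentration = 50 units ÷ 259 mL = 0.1930502 units/mL
Rate = 9.811364 units/hr ÷ 0.1930502 units/mL = 50.82286 mL/hr
Volume infused so far = 50.82286 mL/hr × 3.1 hr = 157.5509 mL
Volume remaining = 259 − 157.5509 = 101.4491 mL
New rate:
Dose = 0.14 units/kg/hr × 65.40909 kg = 9.157273 units/hr
Rate = 9.157273 units/hr ÷ 0.1930502 units/mL = 47.43467 mL/hr
Time remaining = 101.4491 mL ÷ 47.43467 mL/hr = 2.138712 hr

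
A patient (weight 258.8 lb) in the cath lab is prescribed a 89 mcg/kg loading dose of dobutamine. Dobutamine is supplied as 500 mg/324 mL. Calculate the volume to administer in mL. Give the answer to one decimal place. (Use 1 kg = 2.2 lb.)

Weight = 258.8 lb ÷ 2.2 lb/kg = 117.6364 kg
Dose = 89 mcg/kg × 117.6364 kg = 10469.64 mcg
Concentration = 500 mg ÷ 324 mL = 1.54321 mg/mL = 1543.21 mcg/mL
Volume = 10469.64 mcg ÷ 1543.21 mcg/mL = 6.784324 mL

6.8 mL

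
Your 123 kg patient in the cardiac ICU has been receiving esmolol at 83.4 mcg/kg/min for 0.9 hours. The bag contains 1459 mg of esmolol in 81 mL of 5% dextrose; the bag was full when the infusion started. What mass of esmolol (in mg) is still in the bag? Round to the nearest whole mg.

905 mg

Dose = 83.4 mcg/kg/min × 123 kg = 10258.2 mcg/min
10258.2 mcg/min × 60 min/hr = 615492 mcg/hr
Concentration = 1459 mg ÷ 81 mL = 18.01235 mg/mL = 18012.35 mcg/mL
Rate = 615492 mcg/hr ÷ 18012.35 mcg/mL = 34.17056 mL/hr
Volume infused = 34.17056 mL/hr × 0.9 hr = 30.75351 mL
Volume remaining = 81 − 30.75351 = 50.24649 mL
Drug remaining = 50.24649 mL × 18012.35 mcg/mL = 905057.2 mcg = 905.0572 mg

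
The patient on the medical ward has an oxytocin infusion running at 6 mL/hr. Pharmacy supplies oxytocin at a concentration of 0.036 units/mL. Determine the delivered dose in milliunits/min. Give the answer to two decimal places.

3.60 milliunits/min

Concentration = 0.036 units/mL = 36 milliunits/mL
Drug rate = 6 mL/hr × 36 milliunits/mL = 216 milliunits/hr
216 milliunits/hr ÷ 60 min/hr = 3.6 milliunits/min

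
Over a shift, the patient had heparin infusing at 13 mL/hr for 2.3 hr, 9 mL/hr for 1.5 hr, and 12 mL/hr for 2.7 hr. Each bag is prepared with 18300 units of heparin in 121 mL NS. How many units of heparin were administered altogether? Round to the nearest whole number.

Concentration = 18300 units ÷ 121 mL = 151.2397 units/mL
Stage 1: 13 mL/hr × 2.3 hr = 29.9 mL → 29.9 mL × 151.2397 units/mL = 4522.066 units
Stage 2: 9 mL/hr × 1.5 hr = 13.5 mL → 13.5 mL × 151.2397 units/mL = 2041.736 units
Stage 3: 12 mL/hr × 2.7 hr = 32.4 mL → 32.4 mL × 151.2397 units/mL = 4900.165 units
Total = 4522.066 + 2041.736 + 4900.165 = 11463.97 units

11464 units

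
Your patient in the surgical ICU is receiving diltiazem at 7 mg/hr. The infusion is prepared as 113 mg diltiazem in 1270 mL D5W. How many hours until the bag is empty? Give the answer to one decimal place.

16.1 hours

Concentration = 113 mg ÷ 1270 mL = 0.08897638 mg/mL
Rate = 7 mg/hr ÷ 0.08897638 mg/mL = 78.67257 mL/hr
Duration = 1270 mL ÷ 78.67257 mL/hr = 16.14286 hr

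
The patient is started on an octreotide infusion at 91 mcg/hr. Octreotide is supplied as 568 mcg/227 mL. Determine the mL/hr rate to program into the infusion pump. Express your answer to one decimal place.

36.4 mL/hr

Concentration = 568 mcg ÷ 227 mL = 2.502203 mcg/mL
Rate = 91 mcg/hr ÷ 2.502203 mcg/mL = 36.36796 mL/hr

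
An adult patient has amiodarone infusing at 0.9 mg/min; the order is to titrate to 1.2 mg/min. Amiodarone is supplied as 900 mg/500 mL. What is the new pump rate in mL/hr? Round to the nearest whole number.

40 mL/hr

1.2 mg/min × 60 min/hr = 72 mg/hr
Concentration = 900 mg ÷ 500 mL = 1.8 mg/mL
Rate = 72 mg/hr ÷ 1.8 mg/mL = 40 mL/hr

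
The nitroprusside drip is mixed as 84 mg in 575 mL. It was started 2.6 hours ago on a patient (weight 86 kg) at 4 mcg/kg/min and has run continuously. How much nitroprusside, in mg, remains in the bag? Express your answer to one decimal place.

Dose = 4 mcg/kg/min × 86 kg = 344 mcg/min
344 mcg/min × 60 min/hr = 20640 mcg/hr
Concentration = 84 mg ÷ 575 mL = 0.146087 mg/mL = 146.087 mcg/mL
Rate = 20640 mcg/hr ÷ 146.087 mcg/mL = 141.2857 mL/hr
Volume infused = 141.2857 mL/hr × 2.6 hr = 367.3429 mL
Volume remaining = 575 − 367.3429 = 207.6571 mL
Drug remaining = 207.6571 mL × 146.087 mcg/mL = 30336 mcg = 30.336 mg

30.3 mg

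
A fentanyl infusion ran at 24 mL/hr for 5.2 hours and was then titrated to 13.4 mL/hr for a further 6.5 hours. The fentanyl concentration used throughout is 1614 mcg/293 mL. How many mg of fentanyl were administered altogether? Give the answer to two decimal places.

Concentration = 1614 mcg ÷ 293 mL = 5.508532 mcg/mL
Stage 1: 24 mL/hr × 5.2 hr = 124.8 mL → 124.8 mL × 5.508532 mcg/mL = 687.4648 mcg
Stage 2: 13.4 mL/hr × 6.5 hr = 87.1 mL → 87.1 mL × 5.508532 mcg/mL = 479.7932 mcg
Total = 687.4648 + 479.7932 = 1167.258 mcg = 1.167258 mg

1.17 mg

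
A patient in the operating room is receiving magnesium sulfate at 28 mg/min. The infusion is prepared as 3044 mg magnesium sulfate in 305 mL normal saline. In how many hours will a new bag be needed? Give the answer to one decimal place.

28 mg/min × 60 min/hr = 1680 mg/hr
Concentration = 3044 mg ÷ 305 mL = 9.980328 mg/mL
Rate = 1680 mg/hr ÷ 9.980328 mg/mL = 168.3311 mL/hr
Duration = 305 mL ÷ 168.3311 mL/hr = 1.811905 hr

1.8 hours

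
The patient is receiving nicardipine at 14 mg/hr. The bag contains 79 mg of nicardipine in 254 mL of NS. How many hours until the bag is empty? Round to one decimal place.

5.6 hours

Concentration = 79 mg ÷ 254 mL = 0.3110236 mg/mL
Rate = 14 mg/hr ÷ 0.3110236 mg/mL = 45.01266 mL/hr
Duration = 254 mL ÷ 45.01266 mL/hr = 5.642857 hr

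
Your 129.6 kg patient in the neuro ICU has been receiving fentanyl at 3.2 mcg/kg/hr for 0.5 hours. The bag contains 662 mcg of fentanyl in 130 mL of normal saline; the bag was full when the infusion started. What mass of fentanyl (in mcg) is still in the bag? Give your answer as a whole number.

Dose = 3.2 mcg/kg/hr × 129.6 kg = 414.72 mcg/hr
Concentration = 662 mcg ÷ 130 mL = 5.092308 mcg/mL
Rate = 414.72 mcg/hr ÷ 5.092308 mcg/mL = 81.44048 mL/hr
Volume infused = 81.44048 mL/hr × 0.5 hr = 40.72024 mL
Volume remaining = 130 − 40.72024 = 89.27976 mL
Drug remaining = 89.27976 mL × 5.092308 mcg/mL = 454.64 mcg

455 mcg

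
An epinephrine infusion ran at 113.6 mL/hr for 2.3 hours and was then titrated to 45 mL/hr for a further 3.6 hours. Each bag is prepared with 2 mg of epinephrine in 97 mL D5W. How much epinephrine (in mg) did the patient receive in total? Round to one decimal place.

8.7 mg

Concentration = 2 mg ÷ 97 mL = 0.02061856 mg/mL
Stage 1: 113.6 mL/hr × 2.3 hr = 261.28 mL → 261.28 mL × 0.02061856 mg/mL = 5.387216 mg
Stage 2: 45 mL/hr × 3.6 hr = 162 mL → 162 mL × 0.02061856 mg/mL = 3.340206 mg
Total = 5.387216 + 3.340206 = 8.727423 mg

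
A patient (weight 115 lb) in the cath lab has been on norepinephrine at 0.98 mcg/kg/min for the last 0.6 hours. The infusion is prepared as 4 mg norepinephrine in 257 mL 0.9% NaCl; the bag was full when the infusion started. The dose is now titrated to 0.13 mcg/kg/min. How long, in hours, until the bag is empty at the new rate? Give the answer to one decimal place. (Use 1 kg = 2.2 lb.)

Initial rate:
Weight = 115 lb ÷ 2.2 lb/kg = 52.27273 kg
Dose = 0.98 mcg/kg/min × 52.27273 kg = 51.22727 mcg/min
51.22727 mcg/min × 60 min/hr = 3073.636 mcg/hr
Concentration = 4 mg ÷ 257 mL = 0.0155642 mg/mL = 15.5642 mcg/mL
Rate = 3073.636 mcg/hr ÷ 15.5642 mcg/mL = 197.4811 mL/hr
Volume infused so far = 197.4811 mL/hr × 0.6 hr = 118.4887 mL
Volume remaining = 257 − 118.4887 = 138.5113 mL
New rate:
Dose = 0.13 mcg/kg/min × 52.27273 kg = 6.795455 mcg/min
6.795455 mcg/min × 60 min/hr = 407.7273 mcg/hr
Rate = 407.7273 mcg/hr ÷ 15.5642 mcg/mL = 26.19648 mL/hr
Time remaining = 138.5113 mL ÷ 26.19648 mL/hr = 5.287402 hr

5.3 hours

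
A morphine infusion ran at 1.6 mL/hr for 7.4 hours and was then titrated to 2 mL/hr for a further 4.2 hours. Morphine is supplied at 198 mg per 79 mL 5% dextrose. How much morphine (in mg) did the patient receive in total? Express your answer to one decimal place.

Concentration = 198 mg ÷ 79 mL = 2.506329 mg/mL
Stage 1: 1.6 mL/hr × 7.4 hr = 11.84 mL → 11.84 mL × 2.506329 mg/mL = 29.67494 mg
Stage 2: 2 mL/hr × 4.2 hr = 8.4 mL → 8.4 mL × 2.506329 mg/mL = 21.05316 mg
Total = 29.67494 + 21.05316 = 50.7281 mg

50.7 mg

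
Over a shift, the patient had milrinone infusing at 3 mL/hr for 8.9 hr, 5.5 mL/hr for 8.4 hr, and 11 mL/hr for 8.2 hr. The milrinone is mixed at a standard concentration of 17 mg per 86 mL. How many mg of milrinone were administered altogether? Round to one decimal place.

Concentration = 17 mg ÷ 86 mL = 0.1976744 mg/mL
Stage 1: 3 mL/hr × 8.9 hr = 26.7 mL → 26.7 mL × 0.1976744 mg/mL = 5.277907 mg
Stage 2: 5.5 mL/hr × 8.4 hr = 46.2 mL → 46.2 mL × 0.1976744 mg/mL = 9.132558 mg
Stage 3: 11 mL/hr × 8.2 hr = 90.2 mL → 90.2 mL × 0.1976744 mg/mL = 17.83023 mg
Total = 5.277907 + 9.132558 + 17.83023 = 32.2407 mg

32.2 mg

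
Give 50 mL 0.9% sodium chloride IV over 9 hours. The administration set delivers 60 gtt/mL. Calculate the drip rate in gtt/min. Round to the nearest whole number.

6 gtt/min

50 mL ÷ (9 hr × 60 = 540 min) = 0.09259259 mL/min
0.09259259 mL/min × 60 gtt/mL = 5.555556 gtt/min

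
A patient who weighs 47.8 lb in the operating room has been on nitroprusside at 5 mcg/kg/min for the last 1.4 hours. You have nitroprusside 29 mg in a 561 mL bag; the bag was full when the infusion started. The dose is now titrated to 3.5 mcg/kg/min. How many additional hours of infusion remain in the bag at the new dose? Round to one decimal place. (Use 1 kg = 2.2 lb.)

Initial rate:
Weight = 47.8 lb ÷ 2.2 lb/kg = 21.72727 kg
Dose = 5 mcg/kg/min × 21.72727 kg = 108.6364 mcg/min
108.6364 mcg/min × 60 min/hr = 6518.182 mcg/hr
Concentration = 29 mg ÷ 561 mL = 0.0516934 mg/mL = 51.6934 mcg/mL
Rate = 6518.182 mcg/hr ÷ 51.6934 mcg/mL = 126.0931 mL/hr
Volume infused so far = 126.0931 mL/hr × 1.4 hr = 176.5303 mL
Volume remaining = 561 − 176.5303 = 384.4697 mL
New rate:
Dose = 3.5 mcg/kg/min × 21.72727 kg = 76.04545 mcg/min
76.04545 mcg/min × 60 min/hr = 4562.727 mcg/hr
Rate = 4562.727 mcg/hr ÷ 51.6934 mcg/mL = 88.26517 mL/hr
Time remaining = 384.4697 mL ÷ 88.26517 mL/hr = 4.355848 hr

4.4 hours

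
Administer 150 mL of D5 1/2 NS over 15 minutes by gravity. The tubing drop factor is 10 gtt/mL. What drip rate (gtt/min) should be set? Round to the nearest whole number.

100 gtt/min

150 mL ÷ (15 min) = 10 mL/min
10 mL/min × 10 gtt/mL = 100 gtt/min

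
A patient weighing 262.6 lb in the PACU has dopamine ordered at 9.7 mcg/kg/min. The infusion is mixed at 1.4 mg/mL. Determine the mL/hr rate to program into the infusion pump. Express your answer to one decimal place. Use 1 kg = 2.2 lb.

Weight = 262.6 lb ÷ 2.2 lb/kg = 119.3636 kg
Dose = 9.7 mcg/kg/min × 119.3636 kg = 1157.827 mcg/min
1157.827 mcg/min × 60 min/hr = 69469.64 mcg/hr
Concentration = 1.4 mg/mL = 1400 mcg/mL
Rate = 69469.64 mcg/hr ÷ 1400 mcg/mL = 49.62117 mL/hr

49.6 mL/hr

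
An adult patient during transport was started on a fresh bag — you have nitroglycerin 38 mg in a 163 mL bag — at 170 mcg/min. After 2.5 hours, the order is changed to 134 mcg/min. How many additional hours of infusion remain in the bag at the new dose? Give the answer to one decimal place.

Initial rate:
170 mcg/min × 60 min/hr = 10200 mcg/hr
Concentration = 38 mg ÷ 163 mL = 0.2331288 mg/mL = 233.1288 mcg/mL
Rate = 10200 mcg/hr ÷ 233.1288 mcg/mL = 43.75263 mL/hr
Volume infused so far = 43.75263 mL/hr × 2.5 hr = 109.3816 mL
Volume remaining = 163 − 109.3816 = 53.61842 mL
New rate:
134 mcg/min × 60 min/hr = 8040 mcg/hr
Rate = 8040 mcg/hr ÷ 233.1288 mcg/mL = 34.48737 mL/hr
Time remaining = 53.61842 mL ÷ 34.48737 mL/hr = 1.554726 hr

1.6 hours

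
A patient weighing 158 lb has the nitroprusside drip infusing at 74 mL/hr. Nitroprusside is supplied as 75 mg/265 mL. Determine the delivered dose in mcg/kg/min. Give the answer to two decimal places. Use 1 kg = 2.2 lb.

4.86 mcg/kg/min

Weight = 158 lb ÷ 2.2 lb/kg = 71.81818 kg
Concentration = 75 mg ÷ 265 mL = 0.2830189 mg/mL = 283.0189 mcg/mL
Drug rate = 74 mL/hr × 283.0189 mcg/mL = 20943.4 mcg/hr
20943.4 mcg/hr ÷ 60 min/hr = 349.0566 mcg/min
349.0566 mcg/min ÷ 71.81818 kg = 4.860282 mcg/kg/min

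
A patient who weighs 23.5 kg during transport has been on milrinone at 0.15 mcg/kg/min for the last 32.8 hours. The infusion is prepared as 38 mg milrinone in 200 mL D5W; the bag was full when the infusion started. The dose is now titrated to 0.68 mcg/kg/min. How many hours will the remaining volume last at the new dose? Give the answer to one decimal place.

Initial rate:
Dose = 0.15 mcg/kg/min × 23.5 kg = 3.525 mcg/min
3.525 mcg/min × 60 min/hr = 211.5 mcg/hr
Concentration = 38 mg ÷ 200 mL = 0.19 mg/mL = 190 mcg/mL
Rate = 211.5 mcg/hr ÷ 190 mcg/mL = 1.113158 mL/hr
Volume infused so far = 1.113158 mL/hr × 32.8 hr = 36.51158 mL
Volume remaining = 200 − 36.51158 = 163.4884 mL
New rate:
Dose = 0.68 mcg/kg/min × 23.5 kg = 15.98 mcg/min
15.98 mcg/min × 60 min/hr = 958.8 mcg/hr
Rate = 958.8 mcg/hr ÷ 190 mcg/mL = 5.046316 mL/hr
Time remaining = 163.4884 mL ÷ 5.046316 mL/hr = 32.39758 hr

32.4 hours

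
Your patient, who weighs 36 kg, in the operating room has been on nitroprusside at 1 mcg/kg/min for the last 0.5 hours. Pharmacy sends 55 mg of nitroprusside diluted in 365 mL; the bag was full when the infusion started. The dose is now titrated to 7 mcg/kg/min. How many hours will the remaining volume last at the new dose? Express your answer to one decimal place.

Initial rate:
Dose = 1 mcg/kg/min × 36 kg = 36 mcg/min
36 mcg/min × 60 min/hr = 2160 mcg/hr
Concentration = 55 mg ÷ 365 mL = 0.1506849 mg/mL = 150.6849 mcg/mL
Rate = 2160 mcg/hr ÷ 150.6849 mcg/mL = 14.33455 mL/hr
Volume infused so far = 14.33455 mL/hr × 0.5 hr = 7.167273 mL
Volume remaining = 365 − 7.167273 = 357.8327 mL
New rate:
Dose = 7 mcg/kg/min × 36 kg = 252 mcg/min
252 mcg/min × 60 min/hr = 15120 mcg/hr
Rate = 15120 mcg/hr ÷ 150.6849 mcg/mL = 100.3418 mL/hr
Time remaining = 357.8327 mL ÷ 100.3418 mL/hr = 3.566138 hr

3.6 hours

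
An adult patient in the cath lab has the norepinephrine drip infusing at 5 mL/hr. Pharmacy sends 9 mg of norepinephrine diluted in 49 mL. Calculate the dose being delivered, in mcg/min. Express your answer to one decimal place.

Concentration = 9 mg ÷ 49 mL = 0.1836735 mg/mL = 183.6735 mcg/mL
Drug rate = 5 mL/hr × 183.6735 mcg/mL = 918.3673 mcg/hr
918.3673 mcg/hr ÷ 60 min/hr = 15.30612 mcg/min

15.3 mcg/min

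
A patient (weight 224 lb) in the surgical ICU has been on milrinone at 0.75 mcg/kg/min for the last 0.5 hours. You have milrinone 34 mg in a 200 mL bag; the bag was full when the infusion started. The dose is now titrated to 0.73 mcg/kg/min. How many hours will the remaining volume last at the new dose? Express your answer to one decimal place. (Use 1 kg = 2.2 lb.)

Initial rate:
Weight = 224 lb ÷ 2.2 lb/kg = 101.8182 kg
Dose = 0.75 mcg/kg/min × 101.8182 kg = 76.36364 mcg/min
76.36364 mcg/min × 60 min/hr = 4581.818 mcg/hr
Concentration = 34 mg ÷ 200 mL = 0.17 mg/mL = 170 mcg/mL
Rate = 4581.818 mcg/hr ÷ 170 mcg/mL = 26.95187 mL/hr
Volume infused so far = 26.95187 mL/hr × 0.5 hr = 13.47594 mL
Volume remaining = 200 − 13.47594 = 186.5241 mL
New rate:
Dose = 0.73 mcg/kg/min × 101.8182 kg = 74.32727 mcg/min
74.32727 mcg/min × 60 min/hr = 4459.636 mcg/hr
Rate = 4459.636 mcg/hr ÷ 170 mcg/mL = 26.23316 mL/hr
Time remaining = 186.5241 mL ÷ 26.23316 mL/hr = 7.110241 hr

7.1 hours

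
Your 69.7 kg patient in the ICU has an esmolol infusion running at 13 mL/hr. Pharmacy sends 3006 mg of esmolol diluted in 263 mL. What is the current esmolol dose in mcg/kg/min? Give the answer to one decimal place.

Concentration = 3006 mg ÷ 263 mL = 11.42966 mg/mL = 11429.66 mcg/mL
Drug rate = 13 mL/hr × 11429.66 mcg/mL = 148585.6 mcg/hr
148585.6 mcg/hr ÷ 60 min/hr = 2476.426 mcg/min
2476.426 mcg/min ÷ 69.7 kg = 35.52978 mcg/kg/min

35.5 mcg/kg/min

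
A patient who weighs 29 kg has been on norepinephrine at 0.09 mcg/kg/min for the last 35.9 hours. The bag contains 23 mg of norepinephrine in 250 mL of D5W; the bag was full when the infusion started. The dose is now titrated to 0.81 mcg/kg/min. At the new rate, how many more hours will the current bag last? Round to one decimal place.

Initial rate:
Dose = 0.09 mcg/kg/min × 29 kg = 2.61 mcg/min
2.61 mcg/min × 60 min/hr = 156.6 mcg/hr
Concentration = 23 mg ÷ 250 mL = 0.092 mg/mL = 92 mcg/mL
Rate = 156.6 mcg/hr ÷ 92 mcg/mL = 1.702174 mL/hr
Volume infused so far = 1.702174 mL/hr × 35.9 hr = 61.10804 mL
Volume remaining = 250 − 61.10804 = 188.892 mL
New rate:
Dose = 0.81 mcg/kg/min × 29 kg = 23.49 mcg/min
23.49 mcg/min × 60 min/hr = 1409.4 mcg/hr
Rate = 1409.4 mcg/hr ÷ 92 mcg/mL = 15.31957 mL/hr
Time remaining = 188.892 mL ÷ 15.31957 mL/hr = 12.33011 hr

12.3 hours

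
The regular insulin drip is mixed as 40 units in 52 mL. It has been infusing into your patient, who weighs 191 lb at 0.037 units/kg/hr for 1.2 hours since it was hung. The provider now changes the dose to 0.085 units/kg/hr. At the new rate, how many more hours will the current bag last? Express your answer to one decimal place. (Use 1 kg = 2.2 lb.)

4.9 hours

Initial rate:
Weight = 191 lb ÷ 2.2 lb/kg = 86.81818 kg
Dose = 0.037 units/kg/hr × 86.81818 kg = 3.212273 units/hr
Concentration = 40 units ÷ 52 mL = 0.7692308 units/mL
Rate = 3.212273 units/hr ÷ 0.7692308 units/mL = 4.175955 mL/hr
Volume infused so far = 4.175955 mL/hr × 1.2 hr = 5.011145 mL
Volume remaining = 52 − 5.011145 = 46.98885 mL
New rate:
Dose = 0.085 units/kg/hr × 86.81818 kg = 7.379545 units/hr
Rate = 7.379545 units/hr ÷ 0.7692308 units/mL = 9.593409 mL/hr
Time remaining = 46.98885 mL ÷ 9.593409 mL/hr = 4.898035 hr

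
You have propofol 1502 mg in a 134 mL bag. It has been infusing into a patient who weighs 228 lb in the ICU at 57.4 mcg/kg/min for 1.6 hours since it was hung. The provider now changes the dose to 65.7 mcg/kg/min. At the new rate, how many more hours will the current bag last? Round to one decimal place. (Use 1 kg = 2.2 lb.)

2.3 hours

Initial rate:
Weight = 228 lb ÷ 2.2 lb/kg = 103.6364 kg
Dose = 57.4 mcg/kg/min × 103.6364 kg = 5948.727 mcg/min
5948.727 mcg/min × 60 min/hr = 356923.6 mcg/hr
Concentration = 1502 mg ÷ 134 mL = 11.20896 mg/mL = 11208.96 mcg/mL
Rate = 356923.6 mcg/hr ÷ 11208.96 mcg/mL = 31.84272 mL/hr
Volume infused so far = 31.84272 mL/hr × 1.6 hr = 50.94835 mL
Volume remaining = 134 − 50.94835 = 83.05165 mL
New rate:
Dose = 65.7 mcg/kg/min × 103.6364 kg = 6808.909 mcg/min
6808.909 mcg/min × 60 min/hr = 408534.5 mcg/hr
Rate = 408534.5 mcg/hr ÷ 11208.96 mcg/mL = 36.44716 mL/hr
Time remaining = 83.05165 mL ÷ 36.44716 mL/hr = 2.278687 hr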